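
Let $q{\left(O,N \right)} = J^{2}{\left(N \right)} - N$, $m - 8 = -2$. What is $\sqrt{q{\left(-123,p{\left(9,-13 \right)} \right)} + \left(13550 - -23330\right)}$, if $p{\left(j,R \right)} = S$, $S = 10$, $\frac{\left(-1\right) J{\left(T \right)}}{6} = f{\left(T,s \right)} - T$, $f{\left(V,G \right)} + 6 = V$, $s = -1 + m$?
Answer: $\sqrt{38166} \approx 195.36$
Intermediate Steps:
$m = 6$ ($m = 8 - 2 = 6$)
$s = 5$ ($s = -1 + 6 = 5$)
$f{\left(V,G \right)} = -6 + V$
$J{\left(T \right)} = 36$ ($J{\left(T \right)} = - 6 \left(\left(-6 + T\right) - T\right) = \left(-6\right) \left(-6\right) = 36$)
$p{\left(j,R \right)} = 10$
$q{\left(O,N \right)} = 1296 - N$ ($q{\left(O,N \right)} = 36^{2} - N = 1296 - N$)
$\sqrt{q{\left(-123,p{\left(9,-13 \right)} \right)} + \left(13550 - -23330\right)} = \sqrt{\left(1296 - 10\right) + \left(13550 - -23330\right)} = \sqrt{\left(1296 - 10\right) + \left(13550 + 23330\right)} = \sqrt{1286 + 36880} = \sqrt{38166}$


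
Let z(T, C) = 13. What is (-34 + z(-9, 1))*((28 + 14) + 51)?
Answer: -1953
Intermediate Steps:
(-34 + z(-9, 1))*((28 + 14) + 51) = (-34 + 13)*((28 + 14) + 51) = -21*(42 + 51) = -21*93 = -1953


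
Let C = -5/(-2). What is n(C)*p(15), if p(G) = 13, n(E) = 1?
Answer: 13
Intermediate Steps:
C = 5/2 (C = -5*(-½) = 5/2 ≈ 2.5000)
n(C)*p(15) = 1*13 = 13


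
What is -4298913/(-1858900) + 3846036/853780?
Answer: 540986113077/79354582100 ≈ 6.8173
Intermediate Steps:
-4298913/(-1858900) + 3846036/853780 = -4298913*(-1/1858900) + 3846036*(1/853780) = 4298913/1858900 + 961509/213445 = 540986113077/79354582100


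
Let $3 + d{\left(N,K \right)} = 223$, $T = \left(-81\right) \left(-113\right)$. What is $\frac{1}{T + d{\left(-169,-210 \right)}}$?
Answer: $\frac{1}{9373} \approx 0.00010669$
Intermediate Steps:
$T = 9153$
$d{\left(N,K \right)} = 220$ ($d{\left(N,K \right)} = -3 + 223 = 220$)
$\frac{1}{T + d{\left(-169,-210 \right)}} = \frac{1}{9153 + 220} = \frac{1}{9373}$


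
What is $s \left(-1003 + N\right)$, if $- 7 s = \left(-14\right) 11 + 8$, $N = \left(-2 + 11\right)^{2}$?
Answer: $- \frac{134612}{7} \approx -19230.0$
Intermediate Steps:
$N = 81$ ($N = 9^{2} = 81$)
$s = \frac{146}{7}$ ($s = - \frac{\left(-14\right) 11 + 8}{7} = - \frac{-154 + 8}{7} = \left(- \frac{1}{7}\right) \left(-146\right) = \frac{146}{7} \approx 20.857$)
$s \left(-1003 + N\right) = \frac{146 \left(-1003 + 81\right)}{7} = \frac{146}{7} \left(-922\right) = - \frac{134612}{7}$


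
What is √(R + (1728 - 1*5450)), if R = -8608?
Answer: 3*I*√1370 ≈ 111.04*I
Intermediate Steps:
√(R + (1728 - 1*5450)) = √(-8608 + (1728 - 1*5450)) = √(-8608 + (1728 - 5450)) = √(-8608 - 3722) = √(-12330) = 3*I*√1370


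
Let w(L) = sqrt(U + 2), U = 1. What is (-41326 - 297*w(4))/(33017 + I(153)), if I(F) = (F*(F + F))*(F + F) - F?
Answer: -20663/7179586 - 297*sqrt(3)/14359172 ≈ -0.0029138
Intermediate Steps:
w(L) = sqrt(3) (w(L) = sqrt(1 + 2) = sqrt(3))
I(F) = -F + 4*F**3 (I(F) = (F*(2*F))*(2*F) - F = (2*F**2)*(2*F) - F = 4*F**3 - F = -F + 4*F**3)
(-41326 - 297*w(4))/(33017 + I(153)) = (-41326 - 297*sqrt(3))/(33017 + (-1*153 + 4*153**3)) = (-41326 - 297*sqrt(3))/(33017 + (-153 + 4*3581577)) = (-41326 - 297*sqrt(3))/(33017 + (-153 + 14326308)) = (-41326 - 297*sqrt(3))/(33017 + 14326155) = (-41326 - 297*sqrt(3))/14359172 = (-41326 - 297*sqrt(3))*(1/14359172) = -20663/7179586 - 297*sqrt(3)/14359172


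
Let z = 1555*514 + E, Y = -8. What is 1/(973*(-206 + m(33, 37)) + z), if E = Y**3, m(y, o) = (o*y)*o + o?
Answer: 1/44591542 ≈ 2.2426e-8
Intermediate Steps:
m(y, o) = o + y*o**2 (m(y, o) = y*o**2 + o = o + y*o**2)
E = -512 (E = (-8)**3 = -512)
z = 798758 (z = 1555*514 - 512 = 799270 - 512 = 798758)
1/(973*(-206 + m(33, 37)) + z) = 1/(973*(-206 + 37*(1 + 37*33)) + 798758) = 1/(973*(-206 + 37*(1 + 1221)) + 798758) = 1/(973*(-206 + 37*1222) + 798758) = 1/(973*(-206 + 45214) + 798758) = 1/(973*45008 + 798758) = 1/(43792784 + 798758) = 1/44591542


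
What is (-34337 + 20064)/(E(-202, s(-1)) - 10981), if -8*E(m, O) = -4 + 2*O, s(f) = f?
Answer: 57092/43921 ≈ 1.2999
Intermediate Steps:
E(m, O) = ½ - O/4 (E(m, O) = -(-4 + 2*O)/8 = ½ - O/4)
(-34337 + 20064)/(E(-202, s(-1)) - 10981) = (-34337 + 20064)/((½ - ¼*(-1)) - 10981) = -14273/((½ + ¼) - 10981) = -14273/(¾ - 10981) = -14273/(-43921/4) = -14273*(-4/43921) = 57092/43921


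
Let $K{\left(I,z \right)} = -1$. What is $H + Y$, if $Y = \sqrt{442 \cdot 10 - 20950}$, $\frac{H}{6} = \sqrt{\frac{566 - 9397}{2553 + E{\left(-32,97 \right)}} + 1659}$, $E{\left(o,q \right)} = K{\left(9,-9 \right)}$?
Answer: $\frac{3 \sqrt{2695509806}}{638} + i \sqrt{16530} \approx 244.13 + 128.57 i$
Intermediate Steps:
$E{\left(o,q \right)} = -1$
$H = \frac{3 \sqrt{2695509806}}{638}$ ($H = 6 \sqrt{\frac{566 - 9397}{2553 - 1} + 1659} = 6 \sqrt{- \frac{8831}{2552} + 1659} = 6 \sqrt{\frac{4224937}{2552}} = 6 \frac{\sqrt{2695509806}}{1276} = \frac{3 \sqrt{2695509806}}{638} \approx 244.13$)
$Y = i \sqrt{16530}$ ($Y = \sqrt{4420 - 20950} = \sqrt{-16530} = i \sqrt{16530} \approx 128.57 i$)
$H + Y = \frac{3 \sqrt{2695509806}}{638} + i \sqrt{16530}$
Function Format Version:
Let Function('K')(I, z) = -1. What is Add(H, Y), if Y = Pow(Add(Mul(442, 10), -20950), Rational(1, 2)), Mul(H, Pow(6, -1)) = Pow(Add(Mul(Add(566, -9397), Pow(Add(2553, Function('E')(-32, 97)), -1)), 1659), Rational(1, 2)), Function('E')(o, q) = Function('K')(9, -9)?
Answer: Add(Mul(Rational(3, 638), Pow(2695509806, Rational(1, 2))), Mul(I, Pow(16530, Rational(1, 2)))) ≈ Add(244.13, Mul(128.57, I))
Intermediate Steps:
Function('E')(o, q) = -1
H = Mul(Rational(3, 638), Pow(2695509806, Rational(1, 2))) (H = Mul(6, Pow(Add(Mul(Add(566, -9397), Pow(Add(2553, -1), -1)), 1659), Rational(1, 2))) = Mul(6, Pow(Add(Mul(-8831, Pow(2552, -1)), 1659), Rational(1, 2))) = Mul(6, Pow(Add(Mul(-8831, Rational(1, 2552)), 1659), Rational(1, 2))) = Mul(6, Pow(Add(Rational(-8831, 2552), 1659), Rational(1, 2))) = Mul(6, Pow(Rational(4224937, 2552), Rational(1, 2))) = Mul(6, Mul(Rational(1, 1276), Pow(2695509806, Rational(1, 2)))) = Mul(Rational(3, 638), Pow(2695509806, Rational(1, 2))) ≈ 244.13)
Y = Mul(I, Pow(16530, Rational(1, 2))) (Y = Pow(Add(4420, -20950), Rational(1, 2)) = Pow(-16530, Rational(1, 2)) = Mul(I, Pow(16530, Rational(1, 2))) ≈ Mul(128.57, I))
Add(H, Y) = Add(Mul(Rational(3, 638), Pow(2695509806, Rational(1, 2))), Mul(I, Pow(16530, Rational(1, 2))))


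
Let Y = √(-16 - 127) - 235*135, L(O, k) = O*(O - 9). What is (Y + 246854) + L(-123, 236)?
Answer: 231365 + I*√143 ≈ 2.3137e+5 + 11.958*I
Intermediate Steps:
L(O, k) = O*(-9 + O)
Y = -31725 + I*√143 (Y = √(-143) - 31725 = I*√143 - 31725 = -31725 + I*√143 ≈ -31725.0 + 11.958*I)
(Y + 246854) + L(-123, 236) = ((-31725 + I*√143) + 246854) - 123*(-9 - 123) = (215129 + I*√143) - 123*(-132) = (215129 + I*√143) + 16236 = 231365 + I*√143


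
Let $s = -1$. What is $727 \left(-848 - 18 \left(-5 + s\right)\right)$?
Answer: $-537980$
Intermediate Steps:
$727 \left(-848 - 18 \left(-5 + s\right)\right) = 727 \left(-848 - 18 \left(-5 - 1\right)\right) = 727 \left(-848 - -108\right) = 727 \left(-848 + 108\right) = 727 \left(-740\right) = -537980$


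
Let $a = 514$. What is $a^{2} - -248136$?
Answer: $512332$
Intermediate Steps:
$a^{2} - -248136 = 514^{2} - -248136 = 264196 + 248136 = 512332$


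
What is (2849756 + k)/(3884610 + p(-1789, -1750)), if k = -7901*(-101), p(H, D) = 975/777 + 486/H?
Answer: 1690191853707/1799938383661 ≈ 0.93903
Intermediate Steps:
p(H, D) = 325/259 + 486/H (p(H, D) = 975*(1/777) + 486/H = 325/259 + 486/H)
k = 798001
(2849756 + k)/(3884610 + p(-1789, -1750)) = (2849756 + 798001)/(3884610 + (325/259 + 486/(-1789))) = 3647757/(3884610 + (325/259 + 486*(-1/1789))) = 3647757/(3884610 + (325/259 - 486/1789)) = 3647757/(3884610 + 455551/463351) = 3647757/(1799938383661/463351) = 3647757*(463351/1799938383661) = 1690191853707/1799938383661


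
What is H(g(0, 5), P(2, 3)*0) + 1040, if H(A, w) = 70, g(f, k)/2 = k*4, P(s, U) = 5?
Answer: 1110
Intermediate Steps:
g(f, k) = 8*k (g(f, k) = 2*(k*4) = 2*(4*k) = 8*k)
H(g(0, 5), P(2, 3)*0) + 1040 = 70 + 1040 = 1110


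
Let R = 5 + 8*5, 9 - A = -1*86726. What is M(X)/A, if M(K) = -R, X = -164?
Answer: -9/17347 ≈ -0.00051882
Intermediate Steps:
A = 86735 (A = 9 - (-1)*86726 = 9 - 1*(-86726) = 9 + 86726 = 86735)
R = 45 (R = 5 + 40 = 45)
M(K) = -45 (M(K) = -1*45 = -45)
M(X)/A = -45/86735 = -45*1/86735 = -9/17347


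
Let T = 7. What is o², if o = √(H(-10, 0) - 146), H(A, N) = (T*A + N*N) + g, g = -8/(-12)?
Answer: -646/3 ≈ -215.33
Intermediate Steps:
g = ⅔ (g = -8*(-1/12) = ⅔ ≈ 0.66667)
H(A, N) = ⅔ + N² + 7*A (H(A, N) = (7*A + N*N) + ⅔ = (7*A + N²) + ⅔ = (N² + 7*A) + ⅔ = ⅔ + N² + 7*A)
o = I*√1938/3 (o = √((⅔ + 0² + 7*(-10)) - 146) = √((⅔ + 0 - 70) - 146) = √(-208/3 - 146) = √(-646/3) = I*√1938/3 ≈ 14.674*I)
o² = (I*√1938/3)² = -646/3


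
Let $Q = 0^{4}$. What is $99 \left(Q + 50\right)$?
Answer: $4950$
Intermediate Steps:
$Q = 0$
$99 \left(Q + 50\right) = 99 \left(0 + 50\right) = 99 \cdot 50 = 4950$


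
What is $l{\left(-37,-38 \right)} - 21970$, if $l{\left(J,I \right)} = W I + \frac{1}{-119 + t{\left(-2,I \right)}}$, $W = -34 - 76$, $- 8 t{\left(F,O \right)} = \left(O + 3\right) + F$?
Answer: $- \frac{16277858}{915} \approx -17790.0$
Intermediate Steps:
$t{\left(F,O \right)} = - \frac{3}{8} - \frac{F}{8} - \frac{O}{8}$ ($t{\left(F,O \right)} = - \frac{\left(O + 3\right) + F}{8} = - \frac{\left(3 + O\right) + F}{8} = - \frac{3 + F + O}{8} = - \frac{3}{8} - \frac{F}{8} - \frac{O}{8}$)
$W = -110$
$l{\left(J,I \right)} = \frac{1}{- \frac{953}{8} - \frac{I}{8}} - 110 I$ ($l{\left(J,I \right)} = - 110 I + \frac{1}{-119 - \left(\frac{1}{8} + \frac{I}{8}\right)} = - 110 I + \frac{1}{- \frac{953}{8} - \frac{I}{8}} = \frac{1}{- \frac{953}{8} - \frac{I}{8}} - 110 I$)
$l{\left(-37,-38 \right)} - 21970 = \frac{2 \left(-4 - -1991770 - 55 \left(-38\right)^{2}\right)}{953 - 38} - 21970 = \frac{2 \left(-4 + 1991770 - 79420\right)}{915} - 21970 = 2 \cdot \frac{1}{915} \left(-4 + 1991770 - 79420\right) - 21970 = 2 \cdot \frac{1}{915} \cdot 1912346 - 21970 = \frac{3824692}{915} - 21970 = - \frac{16277858}{915}$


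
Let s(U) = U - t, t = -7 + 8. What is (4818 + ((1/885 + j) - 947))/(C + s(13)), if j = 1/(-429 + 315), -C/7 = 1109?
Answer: -130181473/260666130 ≈ -0.49942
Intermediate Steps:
C = -7763 (C = -7*1109 = -7763)
j = -1/114 (j = 1/(-114) = -1/114 ≈ -0.0087719)
t = 1
s(U) = -1 + U (s(U) = U - 1*1 = U - 1 = -1 + U)
(4818 + ((1/885 + j) - 947))/(C + s(13)) = (4818 + ((1/885 - 1/114) - 947))/(-7763 + (-1 + 13)) = (4818 + ((1/885 - 1/114) - 947))/(-7763 + 12) = (4818 + (-257/33630 - 947))/(-7751) = (4818 - 31847867/33630)*(-1/7751) = (130181473/33630)*(-1/7751) = -130181473/260666130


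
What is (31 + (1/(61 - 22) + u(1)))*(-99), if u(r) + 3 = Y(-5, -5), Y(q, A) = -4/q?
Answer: -185493/65 ≈ -2853.7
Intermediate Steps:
u(r) = -11/5 (u(r) = -3 - 4/(-5) = -3 - 4*(-1/5) = -3 + 4/5 = -11/5)
(31 + (1/(61 - 22) + u(1)))*(-99) = (31 + (1/(61 - 22) - 11/5))*(-99) = (31 + (1/39 - 11/5))*(-99) = (31 - 424/195)*(-99) = (5621/195)*(-99) = -185493/65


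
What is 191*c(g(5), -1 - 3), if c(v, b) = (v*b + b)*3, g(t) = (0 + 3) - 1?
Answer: -6876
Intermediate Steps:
g(t) = 2 (g(t) = 3 - 1 = 2)
c(v, b) = 3*b + 3*b*v (c(v, b) = (b*v + b)*3 = (b + b*v)*3 = 3*b + 3*b*v)
191*c(g(5), -1 - 3) = 191*(3*(-1 - 3)*(1 + 2)) = 191*(3*(-4)*3) = 191*(-36) = -6876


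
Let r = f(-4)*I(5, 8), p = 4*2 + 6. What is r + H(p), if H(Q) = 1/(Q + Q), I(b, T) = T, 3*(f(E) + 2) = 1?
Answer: -1117/84 ≈ -13.298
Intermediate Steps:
f(E) = -5/3 (f(E) = -2 + (1/3)*1 = -2 + 1/3 = -5/3)
p = 14 (p = 8 + 6 = 14)
H(Q) = 1/(2*Q)
r = -40/3 (r = -5/3*8 = -40/3 ≈ -13.333)
r + H(p) = -40/3 + (1/2)/14 = -40/3 + (1/2)*(1/14) = -40/3 + 1/28 = -1117/84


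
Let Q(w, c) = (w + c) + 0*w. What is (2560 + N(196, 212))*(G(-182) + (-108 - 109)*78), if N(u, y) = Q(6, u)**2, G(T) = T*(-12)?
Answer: -639272088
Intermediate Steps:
G(T) = -12*T
Q(w, c) = c + w (Q(w, c) = (c + w) + 0 = c + w)
N(u, y) = (6 + u)**2 (N(u, y) = (u + 6)**2 = (6 + u)**2)
(2560 + N(196, 212))*(G(-182) + (-108 - 109)*78) = (2560 + (6 + 196)**2)*(-12*(-182) + (-108 - 109)*78) = (2560 + 202**2)*(2184 - 217*78) = (2560 + 40804)*(2184 - 16926) = 43364*(-14742) = -639272088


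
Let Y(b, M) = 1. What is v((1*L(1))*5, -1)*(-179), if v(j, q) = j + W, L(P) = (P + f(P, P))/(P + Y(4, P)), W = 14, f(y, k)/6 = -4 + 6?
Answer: -16647/2 ≈ -8323.5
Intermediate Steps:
f(y, k) = 12 (f(y, k) = 6*(-4 + 6) = 6*2 = 12)
L(P) = (12 + P)/(1 + P) (L(P) = (P + 12)/(P + 1) = (12 + P)/(1 + P))
v(j, q) = 14 + j (v(j, q) = j + 14 = 14 + j)
v((1*L(1))*5, -1)*(-179) = (14 + (1*((12 + 1)/(1 + 1)))*5)*(-179) = (14 + (1*(13/2))*5)*(-179) = (14 + (13/2)*5)*(-179) = (14 + 65/2)*(-179) = (93/2)*(-179) = -16647/2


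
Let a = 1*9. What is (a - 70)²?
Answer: 3721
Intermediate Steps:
a = 9
(a - 70)² = (9 - 70)² = (-61)² = 3721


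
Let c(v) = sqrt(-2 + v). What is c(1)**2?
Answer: -1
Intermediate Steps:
c(1)**2 = (sqrt(-2 + 1))**2 = (sqrt(-1))**2 = I**2 = -1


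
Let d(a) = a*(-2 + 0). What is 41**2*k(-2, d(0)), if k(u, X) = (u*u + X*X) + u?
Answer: 3362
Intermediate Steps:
d(a) = -2*a (d(a) = a*(-2) = -2*a)
k(u, X) = u + X**2 + u**2 (k(u, X) = (u**2 + X**2) + u = (X**2 + u**2) + u = u + X**2 + u**2)
41**2*k(-2, d(0)) = 41**2*(-2 + (-2*0)**2 + (-2)**2) = 1681*(-2 + 0**2 + 4) = 1681*(-2 + 0 + 4) = 1681*2 = 3362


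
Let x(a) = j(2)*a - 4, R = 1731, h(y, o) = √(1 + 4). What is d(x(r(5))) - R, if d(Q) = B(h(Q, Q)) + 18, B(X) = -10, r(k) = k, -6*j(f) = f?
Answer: -1723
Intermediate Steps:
j(f) = -f/6
h(y, o) = √5
x(a) = -4 - a/3 (x(a) = (-⅙*2)*a - 4 = -a/3 - 4 = -4 - a/3)
d(Q) = 8 (d(Q) = -10 + 18 = 8)
d(x(r(5))) - R = 8 - 1*1731 = 8 - 1731 = -1723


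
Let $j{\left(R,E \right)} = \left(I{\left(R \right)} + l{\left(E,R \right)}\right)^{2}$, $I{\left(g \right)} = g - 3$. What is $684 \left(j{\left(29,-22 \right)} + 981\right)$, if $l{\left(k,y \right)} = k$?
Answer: $681948$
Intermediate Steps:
$I{\left(g \right)} = -3 + g$
$j{\left(R,E \right)} = \left(-3 + E + R\right)^{2}$ ($j{\left(R,E \right)} = \left(\left(-3 + R\right) + E\right)^{2} = \left(-3 + E + R\right)^{2}$)
$684 \left(j{\left(29,-22 \right)} + 981\right) = 684 \left(\left(-3 - 22 + 29\right)^{2} + 981\right) = 684 \left(4^{2} + 981\right) = 684 \left(16 + 981\right) = 684 \cdot 997 = 681948$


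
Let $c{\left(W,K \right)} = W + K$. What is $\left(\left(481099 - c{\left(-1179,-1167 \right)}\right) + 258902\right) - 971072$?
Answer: $-228725$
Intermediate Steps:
$c{\left(W,K \right)} = K + W$
$\left(\left(481099 - c{\left(-1179,-1167 \right)}\right) + 258902\right) - 971072 = \left(\left(481099 - \left(-1167 - 1179\right)\right) + 258902\right) - 971072 = \left(\left(481099 - -2346\right) + 258902\right) - 971072 = \left(\left(481099 + 2346\right) + 258902\right) - 971072 = \left(483445 + 258902\right) - 971072 = 742347 - 971072 = -228725$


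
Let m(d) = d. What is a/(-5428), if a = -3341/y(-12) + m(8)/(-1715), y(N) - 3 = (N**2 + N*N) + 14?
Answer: 1146451/567850220 ≈ 0.0020189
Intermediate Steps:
y(N) = 17 + 2*N**2 (y(N) = 3 + ((N**2 + N*N) + 14) = 3 + ((N**2 + N**2) + 14) = 3 + (2*N**2 + 14) = 3 + (14 + 2*N**2) = 17 + 2*N**2)
a = -1146451/104615 (a = -3341/(17 + 2*(-12)**2) + 8/(-1715) = -3341/(17 + 2*144) + 8*(-1/1715) = -3341/(17 + 288) - 8/1715 = -3341/305 - 8/1715 = -1146451/104615 ≈ -10.959)
a/(-5428) = -1146451/104615/(-5428) = -1146451/104615*(-1/5428) = 1146451/567850220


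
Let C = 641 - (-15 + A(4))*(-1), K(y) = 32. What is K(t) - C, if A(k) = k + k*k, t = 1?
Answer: -614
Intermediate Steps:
A(k) = k + k²
C = 646 (C = 641 - (-15 + 4*(1 + 4))*(-1) = 641 - (-15 + 4*5)*(-1) = 641 - (-15 + 20)*(-1) = 641 - 5*(-1) = 641 - 1*(-5) = 641 + 5 = 646)
K(t) - C = 32 - 1*646 = 32 - 646 = -614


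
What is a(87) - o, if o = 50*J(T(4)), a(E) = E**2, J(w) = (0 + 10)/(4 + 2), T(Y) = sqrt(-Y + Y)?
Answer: 22457/3 ≈ 7485.7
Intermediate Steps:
T(Y) = 0 (T(Y) = sqrt(0) = 0)
J(w) = 5/3 (J(w) = 10/6 = 10*(1/6) = 5/3)
o = 250/3 (o = 50*(5/3) = 250/3 ≈ 83.333)
a(87) - o = 87**2 - 1*250/3 = 7569 - 250/3 = 22457/3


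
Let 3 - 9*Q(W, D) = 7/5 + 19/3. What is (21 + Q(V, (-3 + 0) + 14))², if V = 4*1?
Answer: 7639696/18225 ≈ 419.19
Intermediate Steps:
V = 4
Q(W, D) = -71/135 (Q(W, D) = ⅓ - (7/5 + 19/3)/9 = ⅓ - ⅑*116/15 = ⅓ - 116/135 = -71/135)
(21 + Q(V, (-3 + 0) + 14))² = (21 - 71/135)² = (2764/135)² = 7639696/18225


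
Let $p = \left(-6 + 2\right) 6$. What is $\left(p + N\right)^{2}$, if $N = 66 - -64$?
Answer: $11236$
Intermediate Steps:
$N = 130$ ($N = 66 + 64 = 130$)
$p = -24$ ($p = \left(-4\right) 6 = -24$)
$\left(p + N\right)^{2} = \left(-24 + 130\right)^{2} = 106^{2} = 11236$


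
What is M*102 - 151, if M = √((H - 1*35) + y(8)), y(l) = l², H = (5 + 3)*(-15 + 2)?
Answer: -151 + 510*I*√3 ≈ -151.0 + 883.35*I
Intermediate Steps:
H = -104 (H = 8*(-13) = -104)
M = 5*I*√3 (M = √((-104 - 1*35) + 8²) = √((-104 - 35) + 64) = √(-139 + 64) = √(-75) = 5*I*√3 ≈ 8.6602*I)
M*102 - 151 = (5*I*√3)*102 - 151 = 510*I*√3 - 151 = -151 + 510*I*√3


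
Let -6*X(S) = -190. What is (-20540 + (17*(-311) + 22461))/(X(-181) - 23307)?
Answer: 5049/34913 ≈ 0.14462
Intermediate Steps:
X(S) = 95/3 (X(S) = -1/6*(-190) = 95/3)
(-20540 + (17*(-311) + 22461))/(X(-181) - 23307) = (-20540 + (17*(-311) + 22461))/(95/3 - 23307) = (-20540 + (-5287 + 22461))/(-69826/3) = (-20540 + 17174)*(-3/69826) = -3366*(-3/69826) = 5049/34913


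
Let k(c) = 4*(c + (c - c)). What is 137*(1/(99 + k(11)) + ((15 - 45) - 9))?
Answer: -763912/143 ≈ -5342.0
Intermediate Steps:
k(c) = 4*c (k(c) = 4*(c + 0) = 4*c)
137*(1/(99 + k(11)) + ((15 - 45) - 9)) = 137*(1/(99 + 4*11) + ((15 - 45) - 9)) = 137*(1/(99 + 44) + (-30 - 9)) = 137*(1/143 - 39) = 137*(-5576/143) = -763912/143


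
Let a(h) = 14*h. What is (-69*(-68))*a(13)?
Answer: 853944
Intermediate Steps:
(-69*(-68))*a(13) = (-69*(-68))*(14*13) = 4692*182 = 853944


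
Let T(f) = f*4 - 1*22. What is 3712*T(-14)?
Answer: -289536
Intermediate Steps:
T(f) = -22 + 4*f (T(f) = 4*f - 22 = -22 + 4*f)
3712*T(-14) = 3712*(-22 + 4*(-14)) = 3712*(-22 - 56) = 3712*(-78) = -289536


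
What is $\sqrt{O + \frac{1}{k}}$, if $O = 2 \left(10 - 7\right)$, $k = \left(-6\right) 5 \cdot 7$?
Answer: $\frac{\sqrt{264390}}{210} \approx 2.4485$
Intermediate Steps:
$k = -210$ ($k = \left(-30\right) 7 = -210$)
$O = 6$ ($O = 2 \cdot 3 = 6$)
$\sqrt{O + \frac{1}{k}} = \sqrt{6 + \frac{1}{-210}} = \sqrt{6 - \frac{1}{210}} = \sqrt{\frac{1259}{210}} = \frac{\sqrt{264390}}{210}$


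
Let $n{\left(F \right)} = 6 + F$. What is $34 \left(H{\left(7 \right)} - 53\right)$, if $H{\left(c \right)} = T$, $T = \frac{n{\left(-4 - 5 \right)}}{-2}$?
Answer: $-1751$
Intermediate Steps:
$T = \frac{3}{2}$ ($T = \frac{6 - 9}{-2} = \left(6 - 9\right) \left(- \frac{1}{2}\right) = \left(-3\right) \left(- \frac{1}{2}\right) = \frac{3}{2} \approx 1.5$)
$H{\left(c \right)} = \frac{3}{2}$
$34 \left(H{\left(7 \right)} - 53\right) = 34 \left(\frac{3}{2} - 53\right) = 34 \left(- \frac{103}{2}\right) = -1751$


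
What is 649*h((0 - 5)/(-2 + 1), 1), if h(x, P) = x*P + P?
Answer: 3894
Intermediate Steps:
h(x, P) = P + P*x (h(x, P) = P*x + P = P + P*x)
649*h((0 - 5)/(-2 + 1), 1) = 649*(1*(1 + (0 - 5)/(-2 + 1))) = 649*(1*(1 - 5/(-1))) = 649*(1*(1 - 5*(-1))) = 649*(1*(1 + 5)) = 649*(1*6) = 649*6 = 3894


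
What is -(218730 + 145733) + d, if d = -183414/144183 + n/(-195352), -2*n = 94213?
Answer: -6843768878855231/18777624944 ≈ -3.6446e+5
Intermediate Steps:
n = -94213/2 (n = -1/2*94213 = -94213/2 ≈ -47107.)
d = -19358890159/18777624944 (d = -183414/144183 - 94213/2/(-195352) = -183414*1/144183 - 94213/2*(-1/195352) = -61138/48061 + 94213/390704 = -19358890159/18777624944 ≈ -1.0310)
-(218730 + 145733) + d = -(218730 + 145733) - 19358890159/18777624944 = -1*364463 - 19358890159/18777624944 = -364463 - 19358890159/18777624944 = -6843768878855231/18777624944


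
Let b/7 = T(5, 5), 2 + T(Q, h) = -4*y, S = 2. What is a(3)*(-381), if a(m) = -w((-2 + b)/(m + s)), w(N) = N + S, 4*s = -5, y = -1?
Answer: 23622/7 ≈ 3374.6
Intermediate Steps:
s = -5/4 (s = (¼)*(-5) = -5/4 ≈ -1.2500)
T(Q, h) = 2 (T(Q, h) = -2 - 4*(-1) = -2 + 4 = 2)
b = 14 (b = 7*2 = 14)
w(N) = 2 + N (w(N) = N + 2 = 2 + N)
a(m) = -2 - 12/(-5/4 + m) (a(m) = -(2 + (-2 + 14)/(m - 5/4)) = -(2 + 12/(-5/4 + m)) = -2 - 12/(-5/4 + m))
a(3)*(-381) = (2*(-19 - 4*3)/(-5 + 4*3))*(-381) = (2*(-19 - 12)/(-5 + 12))*(-381) = (2*(-31)/7)*(-381) = (2*(⅐)*(-31))*(-381) = -62/7*(-381) = 23622/7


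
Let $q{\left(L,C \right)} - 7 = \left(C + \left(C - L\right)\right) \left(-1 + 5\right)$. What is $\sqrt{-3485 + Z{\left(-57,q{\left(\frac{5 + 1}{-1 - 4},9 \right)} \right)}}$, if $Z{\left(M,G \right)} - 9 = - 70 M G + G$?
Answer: $\frac{\sqrt{8274245}}{5} \approx 575.3$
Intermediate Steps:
$q{\left(L,C \right)} = 7 - 4 L + 8 C$ ($q{\left(L,C \right)} = 7 + \left(C + \left(C - L\right)\right) \left(-1 + 5\right) = 7 + \left(- L + 2 C\right) 4 = 7 + \left(- 4 L + 8 C\right) = 7 - 4 L + 8 C$)
$Z{\left(M,G \right)} = 9 + G - 70 G M$ ($Z{\left(M,G \right)} = 9 + \left(- 70 M G + G\right) = 9 - \left(- G + 70 G M\right) = 9 + G - 70 G M$)
$\sqrt{-3485 + Z{\left(-57,q{\left(\frac{5 + 1}{-1 - 4},9 \right)} \right)}} = \sqrt{-3485 + \left(9 + \left(7 - 4 \frac{5 + 1}{-1 - 4} + 8 \cdot 9\right) - 70 \left(7 - 4 \frac{5 + 1}{-1 - 4} + 8 \cdot 9\right) \left(-57\right)\right)} = \sqrt{-3485 + \left(9 + \left(7 - 4 \frac{6}{-5} + 72\right) - 70 \left(7 - 4 \frac{6}{-5} + 72\right) \left(-57\right)\right)} = \sqrt{-3485 + \left(9 + \left(7 - 4 \cdot 6 \left(- \frac{1}{5}\right) + 72\right) - 70 \left(7 - 4 \cdot 6 \left(- \frac{1}{5}\right) + 72\right) \left(-57\right)\right)} = \sqrt{-3485 + \left(9 + \left(7 - - \frac{24}{5} + 72\right) - 70 \left(7 - - \frac{24}{5} + 72\right) \left(-57\right)\right)} = \sqrt{-3485 + \left(9 + \left(7 + \frac{24}{5} + 72\right) - 70 \left(7 + \frac{24}{5} + 72\right) \left(-57\right)\right)} = \sqrt{-3485 + \left(9 + \frac{419}{5} - 5866 \left(-57\right)\right)} = \sqrt{-3485 + \left(9 + \frac{419}{5} + 334362\right)} = \sqrt{-3485 + \frac{1672274}{5}} = \sqrt{\frac{1654849}{5}} = \frac{\sqrt{8274245}}{5}$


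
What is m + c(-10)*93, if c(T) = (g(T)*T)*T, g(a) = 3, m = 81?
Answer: 27981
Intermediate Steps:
c(T) = 3*T² (c(T) = (3*T)*T = 3*T²)
m + c(-10)*93 = 81 + (3*(-10)²)*93 = 81 + (3*100)*93 = 81 + 300*93 = 81 + 27900 = 27981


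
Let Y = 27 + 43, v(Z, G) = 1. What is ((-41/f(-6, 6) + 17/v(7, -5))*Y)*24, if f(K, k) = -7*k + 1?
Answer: 30240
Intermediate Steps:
Y = 70
f(K, k) = 1 - 7*k
((-41/f(-6, 6) + 17/v(7, -5))*Y)*24 = ((-41/(1 - 7*6) + 17/1)*70)*24 = ((-41/(1 - 42) + 17*1)*70)*24 = ((-41/(-41) + 17)*70)*24 = ((-41*(-1/41) + 17)*70)*24 = ((1 + 17)*70)*24 = (18*70)*24 = 1260*24 = 30240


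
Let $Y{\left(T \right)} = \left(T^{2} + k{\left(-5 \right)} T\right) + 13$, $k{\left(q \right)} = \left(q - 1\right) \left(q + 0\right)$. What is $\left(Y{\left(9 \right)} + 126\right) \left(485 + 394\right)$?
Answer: $430710$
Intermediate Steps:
$k{\left(q \right)} = q \left(-1 + q\right)$ ($k{\left(q \right)} = \left(-1 + q\right) q = q \left(-1 + q\right)$)
$Y{\left(T \right)} = 13 + T^{2} + 30 T$ ($Y{\left(T \right)} = \left(T^{2} + - 5 \left(-1 - 5\right) T\right) + 13 = \left(T^{2} + \left(-5\right) \left(-6\right) T\right) + 13 = \left(T^{2} + 30 T\right) + 13 = 13 + T^{2} + 30 T$)
$\left(Y{\left(9 \right)} + 126\right) \left(485 + 394\right) = \left(\left(13 + 9^{2} + 30 \cdot 9\right) + 126\right) \left(485 + 394\right) = \left(\left(13 + 81 + 270\right) + 126\right) 879 = \left(364 + 126\right) 879 = 490 \cdot 879 = 430710$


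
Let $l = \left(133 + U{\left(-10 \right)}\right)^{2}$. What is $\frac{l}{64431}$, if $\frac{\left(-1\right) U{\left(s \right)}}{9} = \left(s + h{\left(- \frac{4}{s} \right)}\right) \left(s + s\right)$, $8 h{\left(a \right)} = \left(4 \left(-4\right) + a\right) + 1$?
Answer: $\frac{15928081}{257724} \approx 61.803$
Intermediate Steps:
$h{\left(a \right)} = - \frac{15}{8} + \frac{a}{8}$ ($h{\left(a \right)} = \frac{\left(4 \left(-4\right) + a\right) + 1}{8} = \frac{\left(-16 + a\right) + 1}{8} = \frac{-15 + a}{8} = - \frac{15}{8} + \frac{a}{8}$)
$U{\left(s \right)} = - 18 s \left(- \frac{15}{8} + s - \frac{1}{2 s}\right)$ ($U{\left(s \right)} = - 9 \left(s - \left(\frac{15}{8} - \frac{\left(-4\right) \frac{1}{s}}{8}\right)\right) \left(s + s\right) = - 9 \left(s - \left(\frac{15}{8} + \frac{1}{2 s}\right)\right) 2 s = - 9 \left(- \frac{15}{8} + s - \frac{1}{2 s}\right) 2 s = - 9 \cdot 2 s \left(- \frac{15}{8} + s - \frac{1}{2 s}\right) = - 18 s \left(- \frac{15}{8} + s - \frac{1}{2 s}\right)$)
$l = \frac{15928081}{4}$ ($l = \left(133 + \left(9 + \frac{9}{4} \left(-10\right) \left(15 - -80\right)\right)\right)^{2} = \left(133 + \left(9 + \frac{9}{4} \left(-10\right) \left(15 + 80\right)\right)\right)^{2} = \left(133 + \left(9 + \frac{9}{4} \left(-10\right) 95\right)\right)^{2} = \left(133 + \left(9 - \frac{4275}{2}\right)\right)^{2} = \left(133 - \frac{4257}{2}\right)^{2} = \left(- \frac{3991}{2}\right)^{2} = \frac{15928081}{4} \approx 3.982 \cdot 10^{6}$)
$\frac{l}{64431} = \frac{15928081}{4 \cdot 64431} = \frac{15928081}{4} \cdot \frac{1}{64431} = \frac{15928081}{257724}$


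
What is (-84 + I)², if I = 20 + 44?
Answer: 400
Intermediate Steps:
I = 64
(-84 + I)² = (-84 + 64)² = (-20)² = 400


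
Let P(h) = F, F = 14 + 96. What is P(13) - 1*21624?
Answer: -21514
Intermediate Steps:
F = 110
P(h) = 110
P(13) - 1*21624 = 110 - 1*21624 = 110 - 21624 = -21514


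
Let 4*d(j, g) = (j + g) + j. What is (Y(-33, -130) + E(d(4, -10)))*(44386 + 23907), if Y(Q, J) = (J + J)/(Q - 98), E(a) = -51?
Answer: -438509353/131 ≈ -3.3474e+6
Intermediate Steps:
d(j, g) = j/2 + g/4 (d(j, g) = ((j + g) + j)/4 = ((g + j) + j)/4 = (g + 2*j)/4 = j/2 + g/4)
Y(Q, J) = 2*J/(-98 + Q) (Y(Q, J) = (2*J)/(-98 + Q) = 2*J/(-98 + Q))
(Y(-33, -130) + E(d(4, -10)))*(44386 + 23907) = (2*(-130)/(-98 - 33) - 51)*(44386 + 23907) = (2*(-130)/(-131) - 51)*68293 = (2*(-130)*(-1/131) - 51)*68293 = (260/131 - 51)*68293 = -6421/131*68293 = -438509353/131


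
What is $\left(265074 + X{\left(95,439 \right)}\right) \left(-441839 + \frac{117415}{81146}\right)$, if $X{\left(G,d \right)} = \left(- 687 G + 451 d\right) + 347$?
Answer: $- \frac{14274832067203455}{81146} \approx -1.7592 \cdot 10^{11}$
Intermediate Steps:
$X{\left(G,d \right)} = 347 - 687 G + 451 d$
$\left(265074 + X{\left(95,439 \right)}\right) \left(-441839 + \frac{117415}{81146}\right) = \left(265074 + \left(347 - 65265 + 451 \cdot 439\right)\right) \left(-441839 + \frac{117415}{81146}\right) = \left(265074 + \left(347 - 65265 + 197989\right)\right) \left(-441839 + 117415 \cdot \frac{1}{81146}\right) = \left(265074 + 133071\right) \left(-441839 + \frac{117415}{81146}\right) = 398145 \left(- \frac{35853350079}{81146}\right) = - \frac{14274832067203455}{81146}$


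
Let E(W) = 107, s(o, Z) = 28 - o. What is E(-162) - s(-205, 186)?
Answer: -126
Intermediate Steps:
E(-162) - s(-205, 186) = 107 - (28 - 1*(-205)) = 107 - (28 + 205) = 107 - 1*233 = 107 - 233 = -126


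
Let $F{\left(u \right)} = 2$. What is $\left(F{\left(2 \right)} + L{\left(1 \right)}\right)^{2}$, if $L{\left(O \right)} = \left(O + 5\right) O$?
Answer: $64$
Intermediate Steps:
$L{\left(O \right)} = O \left(5 + O\right)$ ($L{\left(O \right)} = \left(5 + O\right) O = O \left(5 + O\right)$)
$\left(F{\left(2 \right)} + L{\left(1 \right)}\right)^{2} = \left(2 + 1 \left(5 + 1\right)\right)^{2} = \left(2 + 1 \cdot 6\right)^{2} = \left(2 + 6\right)^{2} = 8^{2} = 64$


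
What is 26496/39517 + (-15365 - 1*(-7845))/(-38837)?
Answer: 1326192992/1534721729 ≈ 0.86413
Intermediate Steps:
26496/39517 + (-15365 - 1*(-7845))/(-38837) = 26496*(1/39517) + (-15365 + 7845)*(-1/38837) = 26496/39517 - 7520*(-1/38837) = 26496/39517 + 7520/38837 = 1326192992/1534721729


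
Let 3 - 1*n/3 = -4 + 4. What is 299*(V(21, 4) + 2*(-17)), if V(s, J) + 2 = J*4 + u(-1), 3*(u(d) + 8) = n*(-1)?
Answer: -9269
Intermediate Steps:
n = 9 (n = 9 - 3*(-4 + 4) = 9 - 3*0 = 9 + 0 = 9)
u(d) = -11 (u(d) = -8 + (9*(-1))/3 = -8 + (1/3)*(-9) = -8 - 3 = -11)
V(s, J) = -13 + 4*J (V(s, J) = -2 + (J*4 - 11) = -2 + (4*J - 11) = -2 + (-11 + 4*J) = -13 + 4*J)
299*(V(21, 4) + 2*(-17)) = 299*((-13 + 4*4) + 2*(-17)) = 299*((-13 + 16) - 34) = 299*(3 - 34) = 299*(-31) = -9269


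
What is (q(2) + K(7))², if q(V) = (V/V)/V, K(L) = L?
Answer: 225/4 ≈ 56.250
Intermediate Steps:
q(V) = 1/V
(q(2) + K(7))² = (1/2 + 7)² = (½ + 7)² = (15/2)² = 225/4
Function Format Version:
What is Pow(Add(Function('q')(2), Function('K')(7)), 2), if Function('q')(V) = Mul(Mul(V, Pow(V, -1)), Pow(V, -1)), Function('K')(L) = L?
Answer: Rational(225, 4) ≈ 56.250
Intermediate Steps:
Function('q')(V) = Pow(V, -1) (Function('q')(V) = Mul(1, Pow(V, -1)) = Pow(V, -1))
Pow(Add(Function('q')(2), Function('K')(7)), 2) = Pow(Add(Pow(2, -1), 7), 2) = Pow(Add(Rational(1, 2), 7), 2) = Pow(Rational(15, 2), 2) = Rational(225, 4)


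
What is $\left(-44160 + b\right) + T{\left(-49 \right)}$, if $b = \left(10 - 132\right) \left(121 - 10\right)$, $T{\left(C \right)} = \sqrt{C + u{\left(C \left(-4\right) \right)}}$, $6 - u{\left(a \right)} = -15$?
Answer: $-57702 + 2 i \sqrt{7} \approx -57702.0 + 5.2915 i$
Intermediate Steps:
$u{\left(a \right)} = 21$ ($u{\left(a \right)} = 6 - -15 = 6 + 15 = 21$)
$T{\left(C \right)} = \sqrt{21 + C}$ ($T{\left(C \right)} = \sqrt{C + 21} = \sqrt{21 + C}$)
$b = -13542$ ($b = - 122 \left(121 - 10\right) = \left(-122\right) 111 = -13542$)
$\left(-44160 + b\right) + T{\left(-49 \right)} = \left(-44160 - 13542\right) + \sqrt{21 - 49} = -57702 + \sqrt{-28} = -57702 + 2 i \sqrt{7}$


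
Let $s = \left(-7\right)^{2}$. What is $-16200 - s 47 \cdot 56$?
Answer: $-145168$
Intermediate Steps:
$s = 49$
$-16200 - s 47 \cdot 56 = -16200 - 49 \cdot 47 \cdot 56 = -16200 - 2303 \cdot 56 = -16200 - 128968 = -145168$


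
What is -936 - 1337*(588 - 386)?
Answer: -271010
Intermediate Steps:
-936 - 1337*(588 - 386) = -936 - 1337*202 = -936 - 270074 = -271010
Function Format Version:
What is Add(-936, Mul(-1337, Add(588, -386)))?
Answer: -271010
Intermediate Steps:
Add(-936, Mul(-1337, Add(588, -386))) = Add(-936, Mul(-1337, 202)) = Add(-936, -270074) = -271010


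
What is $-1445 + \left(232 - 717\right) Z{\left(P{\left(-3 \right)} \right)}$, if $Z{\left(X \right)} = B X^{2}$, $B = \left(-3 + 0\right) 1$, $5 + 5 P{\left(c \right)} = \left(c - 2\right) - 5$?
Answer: $11650$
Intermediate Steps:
$P{\left(c \right)} = - \frac{12}{5} + \frac{c}{5}$ ($P{\left(c \right)} = -1 + \frac{\left(c - 2\right) - 5}{5} = -1 + \frac{\left(-2 + c\right) - 5}{5} = -1 + \frac{-7 + c}{5} = -1 + \left(- \frac{7}{5} + \frac{c}{5}\right) = - \frac{12}{5} + \frac{c}{5}$)
$B = -3$ ($B = \left(-3\right) 1 = -3$)
$Z{\left(X \right)} = - 3 X^{2}$
$-1445 + \left(232 - 717\right) Z{\left(P{\left(-3 \right)} \right)} = -1445 + \left(232 - 717\right) \left(- 3 \left(- \frac{12}{5} + \frac{1}{5} \left(-3\right)\right)^{2}\right) = -1445 - 485 \left(- 3 \left(- \frac{12}{5} - \frac{3}{5}\right)^{2}\right) = -1445 - 485 \left(- 3 \left(-3\right)^{2}\right) = -1445 - 485 \left(\left(-3\right) 9\right) = -1445 - -13095 = -1445 + 13095 = 11650$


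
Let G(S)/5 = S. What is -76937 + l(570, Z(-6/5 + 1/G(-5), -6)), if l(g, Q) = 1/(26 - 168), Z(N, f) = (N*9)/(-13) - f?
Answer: -10925055/142 ≈ -76937.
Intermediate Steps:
G(S) = 5*S
Z(N, f) = -f - 9*N/13 (Z(N, f) = (9*N)*(-1/13) - f = -9*N/13 - f = -f - 9*N/13)
l(g, Q) = -1/142 (l(g, Q) = 1/(-142) = -1/142)
-76937 + l(570, Z(-6/5 + 1/G(-5), -6)) = -76937 - 1/142 = -10925055/142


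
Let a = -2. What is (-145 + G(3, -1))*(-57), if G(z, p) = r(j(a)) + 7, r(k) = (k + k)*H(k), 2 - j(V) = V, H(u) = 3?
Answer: 6498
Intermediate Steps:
j(V) = 2 - V
r(k) = 6*k (r(k) = (k + k)*3 = (2*k)*3 = 6*k)
G(z, p) = 31 (G(z, p) = 6*(2 - 1*(-2)) + 7 = 6*(2 + 2) + 7 = 6*4 + 7 = 24 + 7 = 31)
(-145 + G(3, -1))*(-57) = (-145 + 31)*(-57) = -114*(-57) = 6498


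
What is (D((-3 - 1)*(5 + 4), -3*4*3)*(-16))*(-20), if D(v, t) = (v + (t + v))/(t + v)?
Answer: 480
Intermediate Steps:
D(v, t) = (t + 2*v)/(t + v)
(D((-3 - 1)*(5 + 4), -3*4*3)*(-16))*(-20) = (((-3*4*3 + 2*((-3 - 1)*(5 + 4)))/(-3*4*3 + (-3 - 1)*(5 + 4)))*(-16))*(-20) = (((-12*3 + 2*(-4*9))/(-12*3 - 4*9))*(-16))*(-20) = (((-36 + 2*(-36))/(-36 - 36))*(-16))*(-20) = (((-36 - 72)/(-72))*(-16))*(-20) = (-1/72*(-108)*(-16))*(-20) = ((3/2)*(-16))*(-20) = -24*(-20) = 480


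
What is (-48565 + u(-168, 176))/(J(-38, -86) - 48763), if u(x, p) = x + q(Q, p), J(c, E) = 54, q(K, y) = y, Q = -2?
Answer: 48557/48709 ≈ 0.99688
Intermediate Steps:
u(x, p) = p + x (u(x, p) = x + p = p + x)
(-48565 + u(-168, 176))/(J(-38, -86) - 48763) = (-48565 + (176 - 168))/(54 - 48763) = (-48565 + 8)/(-48709) = -48557*(-1/48709) = 48557/48709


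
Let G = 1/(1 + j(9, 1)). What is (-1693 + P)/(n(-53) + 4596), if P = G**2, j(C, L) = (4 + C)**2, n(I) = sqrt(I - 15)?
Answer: -56217926151/152615726900 + 48927699*I*sqrt(17)/305231453800 ≈ -0.36836 + 0.00066092*I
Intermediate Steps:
n(I) = sqrt(-15 + I)
G = 1/170 (G = 1/(1 + (4 + 9)**2) = 1/(1 + 13**2) = 1/(1 + 169) = 1/170 ≈ 0.0058824)
P = 1/28900 (P = (1/170)**2 = 1/28900 ≈ 3.4602e-5)
(-1693 + P)/(n(-53) + 4596) = (-1693 + 1/28900)/(sqrt(-15 - 53) + 4596) = -48927699/(28900*(sqrt(-68) + 4596)) = -48927699/(28900*(2*I*sqrt(17) + 4596)) = -48927699/(28900*(4596 + 2*I*sqrt(17)))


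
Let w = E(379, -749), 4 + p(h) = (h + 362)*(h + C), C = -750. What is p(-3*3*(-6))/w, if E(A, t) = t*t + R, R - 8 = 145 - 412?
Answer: -144770/280371 ≈ -0.51635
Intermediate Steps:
R = -259 (R = 8 + (145 - 412) = 8 - 267 = -259)
E(A, t) = -259 + t² (E(A, t) = t*t - 259 = t² - 259 = -259 + t²)
p(h) = -4 + (-750 + h)*(362 + h) (p(h) = -4 + (h + 362)*(h - 750) = -4 + (362 + h)*(-750 + h) = -4 + (-750 + h)*(362 + h))
w = 560742 (w = -259 + (-749)² = -259 + 561001 = 560742)
p(-3*3*(-6))/w = (-271504 + (-3*3*(-6))² - 388*(-3*3)*(-6))/560742 = (-271504 + (-9*(-6))² - (-3492)*(-6))*(1/560742) = (-271504 + 54² - 388*54)*(1/560742) = (-271504 + 2916 - 20952)*(1/560742) = -289540*1/560742 = -144770/280371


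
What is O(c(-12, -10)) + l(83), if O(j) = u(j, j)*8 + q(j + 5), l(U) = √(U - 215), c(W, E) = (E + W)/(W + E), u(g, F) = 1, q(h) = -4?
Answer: 4 + 2*I*√33 ≈ 4.0 + 11.489*I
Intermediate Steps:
c(W, E) = 1 (c(W, E) = (E + W)/(E + W) = 1)
l(U) = √(-215 + U)
O(j) = 4 (O(j) = 1*8 - 4 = 8 - 4 = 4)
O(c(-12, -10)) + l(83) = 4 + √(-215 + 83) = 4 + √(-132) = 4 + 2*I*√33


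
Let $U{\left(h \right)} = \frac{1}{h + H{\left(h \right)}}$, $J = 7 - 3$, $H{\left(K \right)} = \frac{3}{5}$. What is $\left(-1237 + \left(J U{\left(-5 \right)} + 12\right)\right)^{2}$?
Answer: $\frac{181845225}{121} \approx 1.5029 \cdot 10^{6}$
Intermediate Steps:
$H{\left(K \right)} = \frac{3}{5}$ ($H{\left(K \right)} = 3 \cdot \frac{1}{5} = \frac{3}{5}$)
$J = 4$ ($J = 7 - 3 = 4$)
$U{\left(h \right)} = \frac{1}{\frac{3}{5} + h}$ ($U{\left(h \right)} = \frac{1}{h + \frac{3}{5}} = \frac{1}{\frac{3}{5} + h}$)
$\left(-1237 + \left(J U{\left(-5 \right)} + 12\right)\right)^{2} = \left(-1237 + \left(4 \frac{5}{3 + 5 \left(-5\right)} + 12\right)\right)^{2} = \left(-1237 + \left(4 \frac{5}{3 - 25} + 12\right)\right)^{2} = \left(-1237 + \left(4 \frac{5}{-22} + 12\right)\right)^{2} = \left(-1237 + \left(4 \cdot 5 \left(- \frac{1}{22}\right) + 12\right)\right)^{2} = \left(-1237 + \left(4 \left(- \frac{5}{22}\right) + 12\right)\right)^{2} = \left(-1237 + \left(- \frac{10}{11} + 12\right)\right)^{2} = \left(-1237 + \frac{122}{11}\right)^{2} = \left(- \frac{13485}{11}\right)^{2} = \frac{181845225}{121}$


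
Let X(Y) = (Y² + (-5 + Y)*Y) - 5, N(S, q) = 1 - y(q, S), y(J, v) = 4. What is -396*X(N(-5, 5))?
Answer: -11088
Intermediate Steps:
N(S, q) = -3 (N(S, q) = 1 - 1*4 = 1 - 4 = -3)
X(Y) = -5 + Y² + Y*(-5 + Y) (X(Y) = (Y² + Y*(-5 + Y)) - 5 = -5 + Y² + Y*(-5 + Y))
-396*X(N(-5, 5)) = -396*(-5 - 5*(-3) + 2*(-3)²) = -396*(-5 + 15 + 2*9) = -396*(-5 + 15 + 18) = -396*28 = -11088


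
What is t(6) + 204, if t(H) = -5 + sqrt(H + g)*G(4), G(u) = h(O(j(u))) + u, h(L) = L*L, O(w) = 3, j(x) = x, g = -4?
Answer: 199 + 13*sqrt(2) ≈ 217.38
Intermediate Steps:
h(L) = L**2
G(u) = 9 + u (G(u) = 3**2 + u = 9 + u)
t(H) = -5 + 13*sqrt(-4 + H) (t(H) = -5 + sqrt(H - 4)*(9 + 4) = -5 + sqrt(-4 + H)*13 = -5 + 13*sqrt(-4 + H))
t(6) + 204 = (-5 + 13*sqrt(-4 + 6)) + 204 = (-5 + 13*sqrt(2)) + 204 = 199 + 13*sqrt(2)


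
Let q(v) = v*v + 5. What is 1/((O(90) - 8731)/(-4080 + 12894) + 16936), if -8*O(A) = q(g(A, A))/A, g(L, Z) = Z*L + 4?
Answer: 2115360/35801749913 ≈ 5.9085e-5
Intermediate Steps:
g(L, Z) = 4 + L*Z (g(L, Z) = L*Z + 4 = 4 + L*Z)
q(v) = 5 + v**2 (q(v) = v**2 + 5 = 5 + v**2)
O(A) = -(5 + (4 + A**2)**2)/(8*A) (O(A) = -(5 + (4 + A*A)**2)/(8*A) = -(5 + (4 + A**2)**2)/(8*A))
1/((O(90) - 8731)/(-4080 + 12894) + 16936) = 1/(((1/8)*(-5 - (4 + 90**2)**2)/90 - 8731)/(-4080 + 12894) + 16936) = 1/(((1/8)*(1/90)*(-5 - (4 + 8100)**2) - 8731)/8814 + 16936) = 1/(((1/8)*(1/90)*(-5 - 1*8104**2) - 8731)*(1/8814) + 16936) = 1/(((1/8)*(1/90)*(-5 - 1*65674816) - 8731)*(1/8814) + 16936) = 1/(((1/8)*(1/90)*(-5 - 65674816) - 8731)*(1/8814) + 16936) = 1/(((1/8)*(1/90)*(-65674821) - 8731)*(1/8814) + 16936) = 1/((-21891607/240 - 8731)*(1/8814) + 16936) = 1/(-23987047/240*1/8814 + 16936) = 1/(-23987047/2115360 + 16936) = 1/(35801749913/2115360) = 2115360/35801749913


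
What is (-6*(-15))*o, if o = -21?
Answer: -1890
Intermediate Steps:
(-6*(-15))*o = -6*(-15)*(-21) = 90*(-21) = -1890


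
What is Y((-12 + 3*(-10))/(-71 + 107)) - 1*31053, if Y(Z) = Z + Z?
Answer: -93166/3 ≈ -31055.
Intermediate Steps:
Y(Z) = 2*Z
Y((-12 + 3*(-10))/(-71 + 107)) - 1*31053 = 2*((-12 + 3*(-10))/(-71 + 107)) - 1*31053 = 2*((-12 - 30)/36) - 31053 = 2*(-42*1/36) - 31053 = 2*(-7/6) - 31053 = -7/3 - 31053 = -93166/3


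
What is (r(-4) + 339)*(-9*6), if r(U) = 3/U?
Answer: -36531/2 ≈ -18266.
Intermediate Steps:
(r(-4) + 339)*(-9*6) = (3/(-4) + 339)*(-9*6) = (3*(-1/4) + 339)*(-54) = (-3/4 + 339)*(-54) = (1353/4)*(-54) = -36531/2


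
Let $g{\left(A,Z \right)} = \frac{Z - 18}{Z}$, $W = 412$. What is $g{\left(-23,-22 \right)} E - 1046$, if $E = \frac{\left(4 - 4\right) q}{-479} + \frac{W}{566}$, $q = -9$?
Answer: $- \frac{3252078}{3113} \approx -1044.7$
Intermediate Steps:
$g{\left(A,Z \right)} = \frac{-18 + Z}{Z}$
$E = \frac{206}{283}$ ($E = \frac{\left(4 - 4\right) \left(-9\right)}{-479} + \frac{412}{566} = 0 \left(-9\right) \left(- \frac{1}{479}\right) + 412 \cdot \frac{1}{566} = 0 \left(- \frac{1}{479}\right) + \frac{206}{283} = 0 + \frac{206}{283} = \frac{206}{283} \approx 0.72791$)
$g{\left(-23,-22 \right)} E - 1046 = \frac{-18 - 22}{-22} \cdot \frac{206}{283} - 1046 = \left(- \frac{1}{22}\right) \left(-40\right) \frac{206}{283} - 1046 = \frac{20}{11} \cdot \frac{206}{283} - 1046 = \frac{4120}{3113} - 1046 = - \frac{3252078}{3113}$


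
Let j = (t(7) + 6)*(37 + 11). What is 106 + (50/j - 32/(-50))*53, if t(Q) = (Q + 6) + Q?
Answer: 2215877/15600 ≈ 142.04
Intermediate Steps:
t(Q) = 6 + 2*Q (t(Q) = (6 + Q) + Q = 6 + 2*Q)
j = 1248 (j = ((6 + 2*7) + 6)*(37 + 11) = ((6 + 14) + 6)*48 = (20 + 6)*48 = 26*48 = 1248)
106 + (50/j - 32/(-50))*53 = 106 + (50/1248 - 32/(-50))*53 = 106 + (50*(1/1248) - 32*(-1/50))*53 = 106 + (25/624 + 16/25)*53 = 106 + (10609/15600)*53 = 106 + 562277/15600 = 2215877/15600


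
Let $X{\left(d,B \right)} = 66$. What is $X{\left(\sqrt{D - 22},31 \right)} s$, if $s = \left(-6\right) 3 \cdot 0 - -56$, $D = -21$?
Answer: $3696$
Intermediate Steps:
$s = 56$ ($s = \left(-18\right) 0 + 56 = 0 + 56 = 56$)
$X{\left(\sqrt{D - 22},31 \right)} s = 66 \cdot 56 = 3696$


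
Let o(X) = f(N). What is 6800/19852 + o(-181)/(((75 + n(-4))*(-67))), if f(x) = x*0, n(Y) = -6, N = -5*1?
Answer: 1700/4963 ≈ 0.34253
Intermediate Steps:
N = -5
f(x) = 0
o(X) = 0
6800/19852 + o(-181)/(((75 + n(-4))*(-67))) = 6800/19852 + 0/(((75 - 6)*(-67))) = 6800*(1/19852) + 0/((69*(-67))) = 1700/4963 + 0/(-4623) = 1700/4963 + 0*(-1/4623) = 1700/4963 + 0 = 1700/4963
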